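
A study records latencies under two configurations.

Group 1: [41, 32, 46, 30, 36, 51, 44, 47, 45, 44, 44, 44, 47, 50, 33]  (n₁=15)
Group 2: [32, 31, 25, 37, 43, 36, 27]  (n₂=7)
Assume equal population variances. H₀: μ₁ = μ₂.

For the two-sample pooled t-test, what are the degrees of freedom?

df = n₁ + n₂ − 2 = 15 + 7 − 2 = 20

degrees of freedom = 20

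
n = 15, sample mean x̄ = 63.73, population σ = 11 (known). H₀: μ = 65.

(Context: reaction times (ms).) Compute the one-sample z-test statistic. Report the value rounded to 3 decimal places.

test statistic = -0.447

SE = σ/√n = 11/√15 = 2.8402
z = (x̄−μ₀)/SE = (63.73−65)/2.8402 = -0.4472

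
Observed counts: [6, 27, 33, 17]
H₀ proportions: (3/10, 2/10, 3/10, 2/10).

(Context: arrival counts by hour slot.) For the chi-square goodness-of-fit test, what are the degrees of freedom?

degrees of freedom = 3

df = k − 1 = 4 − 1 = 3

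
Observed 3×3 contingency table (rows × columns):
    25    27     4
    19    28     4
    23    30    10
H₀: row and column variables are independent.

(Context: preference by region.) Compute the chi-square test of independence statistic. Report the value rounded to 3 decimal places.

Row totals [56, 51, 63], col totals [67, 85, 18], n=170
χ² = (25−22.07)²/22.07 + (27−28.00)²/28.00 + (4−5.93)²/5.93 + (19−20.10)²/20.10 + (28−25.50)²/25.50 + (4−5.40)²/5.40 + (23−24.83)²/24.83 + (30−31.50)²/31.50 + (10−6.67)²/6.67 = 3.5886
df = 4

test statistic = 3.589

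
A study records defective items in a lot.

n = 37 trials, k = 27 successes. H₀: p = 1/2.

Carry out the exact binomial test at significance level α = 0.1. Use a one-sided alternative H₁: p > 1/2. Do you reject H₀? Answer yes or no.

Exact binomial: n=37, k=27, p₀=1/2=0.5000
P(X≥27) from Σ C(n,i)·p₀^i·(1−p₀)^(n−i)
p-value (one-sided, H₁ greater) = 0.00382
At α=0.1: p < α → reject H₀

reject H₀: yes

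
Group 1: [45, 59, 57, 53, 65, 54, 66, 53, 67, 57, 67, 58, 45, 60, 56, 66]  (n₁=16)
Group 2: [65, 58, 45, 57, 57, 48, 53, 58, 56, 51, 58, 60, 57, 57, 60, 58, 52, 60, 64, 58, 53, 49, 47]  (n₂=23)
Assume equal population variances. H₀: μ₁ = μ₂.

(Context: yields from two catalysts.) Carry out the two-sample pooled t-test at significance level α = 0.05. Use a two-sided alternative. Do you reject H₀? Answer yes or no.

reject H₀: no

x̄₁=58.000, s₁=7.090, n₁=16
x̄₂=55.696, s₂=5.174, n₂=23
s_p² = [15·7.090² + 22·5.174²]/37 = 36.2938
SE = √(s_p²·(1/16+1/23)) = 1.9612
t = (58.000−55.696)/1.9612 = 1.1750
df = 37
p-value (two-sided) = 0.24752
At α=0.05: p ≥ α → fail to reject H₀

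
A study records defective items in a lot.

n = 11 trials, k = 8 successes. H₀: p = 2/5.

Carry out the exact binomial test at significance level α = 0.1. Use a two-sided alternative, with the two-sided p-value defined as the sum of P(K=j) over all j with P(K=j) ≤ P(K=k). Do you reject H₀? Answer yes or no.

Exact binomial: n=11, k=8, p₀=2/5=0.4000
P(X=j) = C(n,j)·p₀^j·(1−p₀)^(n−j); p = Σ P(X=j) over j with P(X=j) ≤ P(X=8)
p-value (two-sided) = 0.03291
At α=0.1: p < α → reject H₀

reject H₀: yes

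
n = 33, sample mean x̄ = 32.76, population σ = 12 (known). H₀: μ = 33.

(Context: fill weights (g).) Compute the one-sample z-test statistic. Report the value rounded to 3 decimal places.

test statistic = -0.115

SE = σ/√n = 12/√33 = 2.0889
z = (x̄−μ₀)/SE = (32.76−33)/2.0889 = -0.1149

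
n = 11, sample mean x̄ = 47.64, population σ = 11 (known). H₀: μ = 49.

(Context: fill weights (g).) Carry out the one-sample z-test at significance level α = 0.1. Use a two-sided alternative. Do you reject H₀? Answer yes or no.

reject H₀: no

SE = σ/√n = 11/√11 = 3.3166
z = (x̄−μ₀)/SE = (47.64−49)/3.3166 = -0.4101
p-value (two-sided) = 0.68177
At α=0.1: p ≥ α → fail to reject H₀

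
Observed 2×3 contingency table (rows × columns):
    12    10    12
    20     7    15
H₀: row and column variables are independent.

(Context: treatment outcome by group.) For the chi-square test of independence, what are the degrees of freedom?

df = (r−1)(c−1) = (2−1)·(3−1) = 2

degrees of freedom = 2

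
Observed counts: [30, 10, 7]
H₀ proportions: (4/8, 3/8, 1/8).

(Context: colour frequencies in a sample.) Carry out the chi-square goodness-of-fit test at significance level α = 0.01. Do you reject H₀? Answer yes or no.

reject H₀: no

n = 47; E_i = n·p_i = [23.50, 17.62, 5.88]
χ² = (30−23.50)²/23.50 + (10−17.62)²/17.62 + (7−5.88)²/5.88 = 5.3121
df = 2
p-value (upper-tail) = 0.07023
At α=0.01: p ≥ α → fail to reject H₀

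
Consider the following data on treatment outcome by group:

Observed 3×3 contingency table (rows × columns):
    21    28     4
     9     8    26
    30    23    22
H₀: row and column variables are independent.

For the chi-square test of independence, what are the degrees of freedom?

degrees of freedom = 4

df = (r−1)(c−1) = (3−1)·(3−1) = 4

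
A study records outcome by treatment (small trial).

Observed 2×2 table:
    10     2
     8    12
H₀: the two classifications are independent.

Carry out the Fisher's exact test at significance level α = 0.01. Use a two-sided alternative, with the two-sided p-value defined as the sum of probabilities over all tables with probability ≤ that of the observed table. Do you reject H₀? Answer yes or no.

Margins: r₁=12, r₂=20, c₁=18, c₂=14, n=32
p_obs = C(12,10)·C(20,8)/C(32,18); sum pmf over tables with pmf ≤ p_obs
p-value (two-sided) = 0.02763
At α=0.01: p ≥ α → fail to reject H₀

reject H₀: no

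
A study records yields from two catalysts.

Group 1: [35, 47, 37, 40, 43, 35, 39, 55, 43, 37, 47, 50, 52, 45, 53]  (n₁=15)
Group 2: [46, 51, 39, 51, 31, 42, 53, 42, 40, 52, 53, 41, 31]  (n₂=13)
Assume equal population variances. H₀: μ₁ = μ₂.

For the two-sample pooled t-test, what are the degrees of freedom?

df = n₁ + n₂ − 2 = 15 + 13 − 2 = 26

degrees of freedom = 26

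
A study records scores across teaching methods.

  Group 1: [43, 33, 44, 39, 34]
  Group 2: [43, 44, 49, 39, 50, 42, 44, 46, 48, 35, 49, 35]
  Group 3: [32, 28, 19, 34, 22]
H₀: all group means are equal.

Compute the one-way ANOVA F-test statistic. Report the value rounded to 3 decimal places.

test statistic = 16.578

Group means [38.60, 43.67, 27.00], grand mean 38.727
SSB = Σnᵢ(x̄ᵢ−x̄)² = 980.497; SSW = ΣΣ(x−x̄ᵢ)² = 561.867
MSB = 980.497/2 = 490.2485; MSW = 561.867/19 = 29.5719
F = MSB/MSW = 16.5782
df = (2, 19)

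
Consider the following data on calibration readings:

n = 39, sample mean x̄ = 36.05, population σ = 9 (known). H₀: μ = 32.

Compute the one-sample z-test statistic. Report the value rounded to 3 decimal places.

SE = σ/√n = 9/√39 = 1.4412
z = (x̄−μ₀)/SE = (36.05−32)/1.4412 = 2.8102

test statistic = 2.810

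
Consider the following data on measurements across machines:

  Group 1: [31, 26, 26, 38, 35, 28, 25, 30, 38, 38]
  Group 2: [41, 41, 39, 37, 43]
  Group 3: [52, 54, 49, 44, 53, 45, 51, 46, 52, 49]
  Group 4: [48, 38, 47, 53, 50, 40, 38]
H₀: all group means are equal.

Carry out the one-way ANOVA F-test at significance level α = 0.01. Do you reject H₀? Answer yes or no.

Group means [31.50, 40.20, 49.50, 44.86], grand mean 41.406
SSB = Σnᵢ(x̄ᵢ−x̄)² = 1727.062; SSW = ΣΣ(x−x̄ᵢ)² = 612.657
MSB = 1727.062/3 = 575.6872; MSW = 612.657/28 = 21.8806
F = MSB/MSW = 26.3104
df = (3, 28)
p-value (upper-tail) = 0.00000
At α=0.01: p < α → reject H₀

reject H₀: yes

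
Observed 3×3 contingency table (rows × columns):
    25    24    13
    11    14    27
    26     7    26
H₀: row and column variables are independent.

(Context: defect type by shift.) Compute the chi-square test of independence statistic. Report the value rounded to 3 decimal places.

test statistic = 20.916

Row totals [62, 52, 59], col totals [62, 45, 66], n=173
χ² = (25−22.22)²/22.22 + (24−16.13)²/16.13 + (13−23.65)²/23.65 + (11−18.64)²/18.64 + (14−13.53)²/13.53 + (27−19.84)²/19.84 + (26−21.14)²/21.14 + (7−15.35)²/15.35 + (26−22.51)²/22.51 = 20.9163
df = 4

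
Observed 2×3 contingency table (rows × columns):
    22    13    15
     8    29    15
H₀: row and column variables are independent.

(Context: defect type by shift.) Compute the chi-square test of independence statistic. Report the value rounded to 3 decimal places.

test statistic = 12.594

Row totals [50, 52], col totals [30, 42, 30], n=102
χ² = (22−14.71)²/14.71 + (13−20.59)²/20.59 + (15−14.71)²/14.71 + (8−15.29)²/15.29 + (29−21.41)²/21.41 + (15−15.29)²/15.29 = 12.5942
df = 2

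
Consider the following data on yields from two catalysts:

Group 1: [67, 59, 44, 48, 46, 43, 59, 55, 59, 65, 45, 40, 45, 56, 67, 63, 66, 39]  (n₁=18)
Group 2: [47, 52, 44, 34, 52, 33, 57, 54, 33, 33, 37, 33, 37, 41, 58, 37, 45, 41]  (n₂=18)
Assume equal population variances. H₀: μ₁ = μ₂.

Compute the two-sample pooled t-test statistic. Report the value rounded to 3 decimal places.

test statistic = 3.521

x̄₁=53.667, s₁=9.899, n₁=18
x̄₂=42.667, s₂=8.812, n₂=18
s_p² = [17·9.899² + 17·8.812²]/34 = 87.8235
SE = √(s_p²·(1/18+1/18)) = 3.1238
t = (53.667−42.667)/3.1238 = 3.5213
df = 34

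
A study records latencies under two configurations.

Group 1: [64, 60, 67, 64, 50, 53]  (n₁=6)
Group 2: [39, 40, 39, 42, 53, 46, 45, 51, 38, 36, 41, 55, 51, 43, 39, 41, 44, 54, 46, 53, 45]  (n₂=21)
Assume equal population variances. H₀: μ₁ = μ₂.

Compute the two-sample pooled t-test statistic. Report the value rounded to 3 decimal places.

x̄₁=59.667, s₁=6.772, n₁=6
x̄₂=44.810, s₂=5.879, n₂=21
s_p² = [5·6.772² + 20·5.879²]/25 = 36.8229
SE = √(s_p²·(1/6+1/21)) = 2.8090
t = (59.667−44.810)/2.8090 = 5.2891
df = 25

test statistic = 5.289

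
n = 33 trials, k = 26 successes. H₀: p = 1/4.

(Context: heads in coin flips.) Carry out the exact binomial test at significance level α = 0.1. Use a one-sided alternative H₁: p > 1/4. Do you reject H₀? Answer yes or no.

reject H₀: yes

Exact binomial: n=33, k=26, p₀=1/4=0.2500
P(X≥26) from Σ C(n,i)·p₀^i·(1−p₀)^(n−i)
p-value (one-sided, H₁ greater) = 0.00000
At α=0.1: p < α → reject H₀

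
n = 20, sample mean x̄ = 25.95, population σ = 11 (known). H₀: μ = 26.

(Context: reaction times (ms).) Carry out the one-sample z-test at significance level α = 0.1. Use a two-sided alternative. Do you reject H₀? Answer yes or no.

reject H₀: no

SE = σ/√n = 11/√20 = 2.4597
z = (x̄−μ₀)/SE = (25.95−26)/2.4597 = -0.0203
p-value (two-sided) = 0.98378
At α=0.1: p ≥ α → fail to reject H₀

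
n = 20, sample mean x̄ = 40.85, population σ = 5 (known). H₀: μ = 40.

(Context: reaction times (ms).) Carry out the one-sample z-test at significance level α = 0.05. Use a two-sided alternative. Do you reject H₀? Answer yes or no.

SE = σ/√n = 5/√20 = 1.1180
z = (x̄−μ₀)/SE = (40.85−40)/1.1180 = 0.7603
p-value (two-sided) = 0.44710
At α=0.05: p ≥ α → fail to reject H₀

reject H₀: no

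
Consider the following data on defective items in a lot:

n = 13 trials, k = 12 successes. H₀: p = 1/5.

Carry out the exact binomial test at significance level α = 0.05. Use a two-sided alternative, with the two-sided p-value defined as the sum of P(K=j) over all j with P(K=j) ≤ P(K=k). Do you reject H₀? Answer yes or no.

reject H₀: yes

Exact binomial: n=13, k=12, p₀=1/5=0.2000
P(X=j) = C(n,j)·p₀^j·(1−p₀)^(n−j); p = Σ P(X=j) over j with P(X=j) ≤ P(X=12)
p-value (two-sided) = 0.00000
At α=0.05: p < α → reject H₀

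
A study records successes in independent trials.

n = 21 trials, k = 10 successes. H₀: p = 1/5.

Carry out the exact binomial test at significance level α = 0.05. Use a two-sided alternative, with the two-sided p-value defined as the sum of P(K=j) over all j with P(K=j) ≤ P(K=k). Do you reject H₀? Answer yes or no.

Exact binomial: n=21, k=10, p₀=1/5=0.2000
P(X=j) = C(n,j)·p₀^j·(1−p₀)^(n−j); p = Σ P(X=j) over j with P(X=j) ≤ P(X=10)
p-value (two-sided) = 0.00407
At α=0.05: p < α → reject H₀

reject H₀: yes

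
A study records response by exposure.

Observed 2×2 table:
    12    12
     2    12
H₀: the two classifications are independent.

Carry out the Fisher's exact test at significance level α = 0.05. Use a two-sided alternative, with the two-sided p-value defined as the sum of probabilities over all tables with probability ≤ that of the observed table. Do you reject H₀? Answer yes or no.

reject H₀: yes

Margins: r₁=24, r₂=14, c₁=14, c₂=24, n=38
p_obs = C(24,12)·C(14,2)/C(38,14); sum pmf over tables with pmf ≤ p_obs
p-value (two-sided) = 0.03924
At α=0.05: p < α → reject H₀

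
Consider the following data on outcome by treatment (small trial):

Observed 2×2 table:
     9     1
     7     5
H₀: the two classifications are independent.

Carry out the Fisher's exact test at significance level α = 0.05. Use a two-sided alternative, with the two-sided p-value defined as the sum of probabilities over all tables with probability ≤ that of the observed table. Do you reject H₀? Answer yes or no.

Margins: r₁=10, r₂=12, c₁=16, c₂=6, n=22
p_obs = C(10,9)·C(12,7)/C(22,16); sum pmf over tables with pmf ≤ p_obs
p-value (two-sided) = 0.16188
At α=0.05: p ≥ α → fail to reject H₀

reject H₀: no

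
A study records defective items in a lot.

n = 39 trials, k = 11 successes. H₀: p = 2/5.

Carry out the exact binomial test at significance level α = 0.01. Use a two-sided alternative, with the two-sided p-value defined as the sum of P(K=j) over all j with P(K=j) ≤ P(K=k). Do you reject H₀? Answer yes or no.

reject H₀: no

Exact binomial: n=39, k=11, p₀=2/5=0.4000
P(X=j) = C(n,j)·p₀^j·(1−p₀)^(n−j); p = Σ P(X=j) over j with P(X=j) ≤ P(X=11)
p-value (two-sided) = 0.14410
At α=0.01: p ≥ α → fail to reject H₀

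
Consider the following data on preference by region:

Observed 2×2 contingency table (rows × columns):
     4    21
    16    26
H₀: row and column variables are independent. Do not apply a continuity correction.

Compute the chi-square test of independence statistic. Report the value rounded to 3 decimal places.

Row totals [25, 42], col totals [20, 47], n=67
χ² = (4−7.46)²/7.46 + (21−17.54)²/17.54 + (16−12.54)²/12.54 + (26−29.46)²/29.46 = 3.6537
df = 1

test statistic = 3.654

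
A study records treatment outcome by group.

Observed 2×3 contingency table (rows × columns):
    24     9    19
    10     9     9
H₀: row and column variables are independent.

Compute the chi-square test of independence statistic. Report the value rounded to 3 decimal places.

Row totals [52, 28], col totals [34, 18, 28], n=80
χ² = (24−22.10)²/22.10 + (9−11.70)²/11.70 + (19−18.20)²/18.20 + (10−11.90)²/11.90 + (9−6.30)²/6.30 + (9−9.80)²/9.80 = 2.3474
df = 2

test statistic = 2.347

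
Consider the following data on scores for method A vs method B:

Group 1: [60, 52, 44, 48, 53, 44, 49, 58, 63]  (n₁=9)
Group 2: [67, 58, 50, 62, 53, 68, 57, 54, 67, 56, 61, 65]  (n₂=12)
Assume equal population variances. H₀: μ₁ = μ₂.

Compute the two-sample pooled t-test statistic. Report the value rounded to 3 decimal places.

x̄₁=52.333, s₁=6.837, n₁=9
x̄₂=59.833, s₂=6.073, n₂=12
s_p² = [8·6.837² + 11·6.073²]/19 = 41.0351
SE = √(s_p²·(1/9+1/12)) = 2.8247
t = (52.333−59.833)/2.8247 = -2.6551
df = 19

test statistic = -2.655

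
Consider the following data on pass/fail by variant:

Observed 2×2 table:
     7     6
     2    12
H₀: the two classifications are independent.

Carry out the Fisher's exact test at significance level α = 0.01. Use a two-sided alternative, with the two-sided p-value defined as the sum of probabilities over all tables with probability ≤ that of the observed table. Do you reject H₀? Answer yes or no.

reject H₀: no

Margins: r₁=13, r₂=14, c₁=9, c₂=18, n=27
p_obs = C(13,7)·C(14,2)/C(27,9); sum pmf over tables with pmf ≤ p_obs
p-value (two-sided) = 0.04607
At α=0.01: p ≥ α → fail to reject H₀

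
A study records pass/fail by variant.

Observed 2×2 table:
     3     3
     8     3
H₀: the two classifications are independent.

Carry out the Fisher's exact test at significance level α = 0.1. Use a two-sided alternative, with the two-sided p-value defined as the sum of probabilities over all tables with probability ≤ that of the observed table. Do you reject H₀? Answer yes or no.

reject H₀: no

Margins: r₁=6, r₂=11, c₁=11, c₂=6, n=17
p_obs = C(6,3)·C(11,8)/C(17,11); sum pmf over tables with pmf ≤ p_obs
p-value (two-sided) = 0.60003
At α=0.1: p ≥ α → fail to reject H₀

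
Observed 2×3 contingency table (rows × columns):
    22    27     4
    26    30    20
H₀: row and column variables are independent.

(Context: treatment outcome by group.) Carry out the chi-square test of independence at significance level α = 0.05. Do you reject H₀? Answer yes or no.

reject H₀: yes

Row totals [53, 76], col totals [48, 57, 24], n=129
χ² = (22−19.72)²/19.72 + (27−23.42)²/23.42 + (4−9.86)²/9.86 + (26−28.28)²/28.28 + (30−33.58)²/33.58 + (20−14.14)²/14.14 = 7.2888
df = 2
p-value (upper-tail) = 0.02614
At α=0.05: p < α → reject H₀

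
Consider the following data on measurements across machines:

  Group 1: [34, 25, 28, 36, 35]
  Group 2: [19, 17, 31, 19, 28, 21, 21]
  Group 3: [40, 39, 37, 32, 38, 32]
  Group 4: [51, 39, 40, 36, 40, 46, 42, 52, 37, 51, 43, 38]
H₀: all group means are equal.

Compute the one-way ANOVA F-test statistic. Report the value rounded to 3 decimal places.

Group means [31.60, 22.29, 36.33, 42.92], grand mean 34.900
SSB = Σnᵢ(x̄ᵢ−x̄)² = 1951.821; SSW = ΣΣ(x−x̄ᵢ)² = 678.879
MSB = 1951.821/3 = 650.6071; MSW = 678.879/26 = 26.1107
F = MSB/MSW = 24.9172
df = (3, 26)

test statistic = 24.917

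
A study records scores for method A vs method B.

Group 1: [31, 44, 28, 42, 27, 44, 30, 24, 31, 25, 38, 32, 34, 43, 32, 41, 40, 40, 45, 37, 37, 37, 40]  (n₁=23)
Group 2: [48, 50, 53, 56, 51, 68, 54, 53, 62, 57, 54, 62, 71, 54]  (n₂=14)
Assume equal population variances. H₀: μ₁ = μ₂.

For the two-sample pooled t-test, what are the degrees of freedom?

degrees of freedom = 35

df = n₁ + n₂ − 2 = 23 + 14 − 2 = 35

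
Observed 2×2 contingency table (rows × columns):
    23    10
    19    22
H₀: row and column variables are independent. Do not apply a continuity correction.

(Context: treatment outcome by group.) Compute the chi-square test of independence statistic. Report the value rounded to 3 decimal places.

Row totals [33, 41], col totals [42, 32], n=74
χ² = (23−18.73)²/18.73 + (10−14.27)²/14.27 + (19−23.27)²/23.27 + (22−17.73)²/17.73 = 4.0636
df = 1

test statistic = 4.064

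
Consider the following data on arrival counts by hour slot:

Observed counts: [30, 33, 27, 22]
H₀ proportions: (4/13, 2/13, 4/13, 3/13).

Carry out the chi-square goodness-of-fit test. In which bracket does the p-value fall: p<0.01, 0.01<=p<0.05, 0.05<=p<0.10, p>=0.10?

n = 112; E_i = n·p_i = [34.46, 17.23, 34.46, 25.85]
χ² = (30−34.46)²/34.46 + (33−17.23)²/17.23 + (27−34.46)²/34.46 + (22−25.85)²/25.85 = 17.1972
df = 3
p-value (upper-tail) = 0.00064
→ bracket: p<0.01

p-value bracket: p<0.01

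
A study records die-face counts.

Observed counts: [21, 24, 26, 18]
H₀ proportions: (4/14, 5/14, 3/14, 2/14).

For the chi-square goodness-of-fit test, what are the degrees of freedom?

degrees of freedom = 3

df = k − 1 = 4 − 1 = 3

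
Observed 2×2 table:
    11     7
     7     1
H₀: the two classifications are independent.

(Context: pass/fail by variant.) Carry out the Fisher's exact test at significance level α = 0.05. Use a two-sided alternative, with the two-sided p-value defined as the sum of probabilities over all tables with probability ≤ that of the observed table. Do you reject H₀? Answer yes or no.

Margins: r₁=18, r₂=8, c₁=18, c₂=8, n=26
p_obs = C(18,11)·C(8,7)/C(26,18); sum pmf over tables with pmf ≤ p_obs
p-value (two-sided) = 0.36016
At α=0.05: p ≥ α → fail to reject H₀

reject H₀: no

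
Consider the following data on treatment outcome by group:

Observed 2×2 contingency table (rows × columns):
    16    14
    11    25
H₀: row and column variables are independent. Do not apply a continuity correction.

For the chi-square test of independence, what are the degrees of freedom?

degrees of freedom = 1

df = (r−1)(c−1) = (2−1)·(2−1) = 1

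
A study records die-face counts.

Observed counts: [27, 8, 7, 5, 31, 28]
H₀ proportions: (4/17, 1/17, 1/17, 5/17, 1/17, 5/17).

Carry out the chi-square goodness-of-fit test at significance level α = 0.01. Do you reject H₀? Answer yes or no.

reject H₀: yes

n = 106; E_i = n·p_i = [24.94, 6.24, 6.24, 31.18, 6.24, 31.18]
χ² = (27−24.94)²/24.94 + (8−6.24)²/6.24 + (7−6.24)²/6.24 + (5−31.18)²/31.18 + (31−6.24)²/6.24 + (28−31.18)²/31.18 = 121.4231
df = 5
p-value (upper-tail) = 0.00000
At α=0.01: p < α → reject H₀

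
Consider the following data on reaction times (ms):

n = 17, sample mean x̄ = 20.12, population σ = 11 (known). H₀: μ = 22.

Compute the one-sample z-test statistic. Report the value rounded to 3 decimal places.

SE = σ/√n = 11/√17 = 2.6679
z = (x̄−μ₀)/SE = (20.12−22)/2.6679 = -0.7047

test statistic = -0.705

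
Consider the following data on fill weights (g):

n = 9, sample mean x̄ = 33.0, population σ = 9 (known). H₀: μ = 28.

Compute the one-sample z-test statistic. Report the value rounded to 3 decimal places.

SE = σ/√n = 9/√9 = 3.0000
z = (x̄−μ₀)/SE = (33.0−28)/3.0000 = 1.6667

test statistic = 1.667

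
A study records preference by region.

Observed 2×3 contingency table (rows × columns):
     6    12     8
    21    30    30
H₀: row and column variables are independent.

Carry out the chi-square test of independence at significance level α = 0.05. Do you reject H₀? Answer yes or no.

Row totals [26, 81], col totals [27, 42, 38], n=107
χ² = (6−6.56)²/6.56 + (12−10.21)²/10.21 + (8−9.23)²/9.23 + (21−20.44)²/20.44 + (30−31.79)²/31.79 + (30−28.77)²/28.77 = 0.6978
df = 2
p-value (upper-tail) = 0.70546
At α=0.05: p ≥ α → fail to reject H₀

reject H₀: no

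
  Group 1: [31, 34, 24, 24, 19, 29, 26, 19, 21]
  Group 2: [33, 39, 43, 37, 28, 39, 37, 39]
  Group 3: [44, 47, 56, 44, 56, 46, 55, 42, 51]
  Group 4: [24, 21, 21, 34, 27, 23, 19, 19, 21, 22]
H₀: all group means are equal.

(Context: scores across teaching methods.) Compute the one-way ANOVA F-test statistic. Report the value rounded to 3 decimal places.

test statistic = 52.548

Group means [25.22, 36.88, 49.00, 23.10], grand mean 33.167
SSB = Σnᵢ(x̄ᵢ−x̄)² = 3947.669; SSW = ΣΣ(x−x̄ᵢ)² = 801.331
MSB = 3947.669/3 = 1315.8898; MSW = 801.331/32 = 25.0416
F = MSB/MSW = 52.5482
df = (3, 32)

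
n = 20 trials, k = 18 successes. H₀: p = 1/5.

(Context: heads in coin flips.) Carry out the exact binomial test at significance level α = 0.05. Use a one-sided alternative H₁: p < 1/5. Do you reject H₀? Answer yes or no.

Exact binomial: n=20, k=18, p₀=1/5=0.2000
P(X≤18) from Σ C(n,i)·p₀^i·(1−p₀)^(n−i)
p-value (one-sided, H₁ less) = 1.00000
At α=0.05: p ≥ α → fail to reject H₀

reject H₀: no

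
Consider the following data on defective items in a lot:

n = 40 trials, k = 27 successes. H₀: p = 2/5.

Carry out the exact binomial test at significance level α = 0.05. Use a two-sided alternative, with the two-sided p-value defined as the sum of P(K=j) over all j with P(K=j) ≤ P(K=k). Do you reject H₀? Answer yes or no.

reject H₀: yes

Exact binomial: n=40, k=27, p₀=2/5=0.4000
P(X=j) = C(n,j)·p₀^j·(1−p₀)^(n−j); p = Σ P(X=j) over j with P(X=j) ≤ P(X=27)
p-value (two-sided) = 0.00055
At α=0.05: p < α → reject H₀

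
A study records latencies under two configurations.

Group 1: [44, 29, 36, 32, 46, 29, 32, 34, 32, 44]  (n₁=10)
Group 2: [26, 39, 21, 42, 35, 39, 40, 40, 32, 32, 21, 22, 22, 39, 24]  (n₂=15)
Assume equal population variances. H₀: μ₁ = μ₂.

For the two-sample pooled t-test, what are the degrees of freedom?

df = n₁ + n₂ − 2 = 10 + 15 − 2 = 23

degrees of freedom = 23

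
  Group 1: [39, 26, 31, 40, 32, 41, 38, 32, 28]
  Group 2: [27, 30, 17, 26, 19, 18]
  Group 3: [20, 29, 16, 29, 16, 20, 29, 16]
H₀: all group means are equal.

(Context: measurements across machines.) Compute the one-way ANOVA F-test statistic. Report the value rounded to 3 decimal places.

test statistic = 11.715

Group means [34.11, 22.83, 21.88], grand mean 26.913
SSB = Σnᵢ(x̄ᵢ−x̄)² = 769.229; SSW = ΣΣ(x−x̄ᵢ)² = 656.597
MSB = 769.229/2 = 384.6144; MSW = 656.597/20 = 32.8299
F = MSB/MSW = 11.7154
df = (2, 20)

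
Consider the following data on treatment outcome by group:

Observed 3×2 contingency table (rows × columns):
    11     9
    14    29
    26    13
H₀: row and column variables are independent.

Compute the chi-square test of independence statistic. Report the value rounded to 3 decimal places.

Row totals [20, 43, 39], col totals [51, 51], n=102
χ² = (11−10.00)²/10.00 + (9−10.00)²/10.00 + (14−21.50)²/21.50 + (29−21.50)²/21.50 + (26−19.50)²/19.50 + (13−19.50)²/19.50 = 9.7659
df = 2

test statistic = 9.766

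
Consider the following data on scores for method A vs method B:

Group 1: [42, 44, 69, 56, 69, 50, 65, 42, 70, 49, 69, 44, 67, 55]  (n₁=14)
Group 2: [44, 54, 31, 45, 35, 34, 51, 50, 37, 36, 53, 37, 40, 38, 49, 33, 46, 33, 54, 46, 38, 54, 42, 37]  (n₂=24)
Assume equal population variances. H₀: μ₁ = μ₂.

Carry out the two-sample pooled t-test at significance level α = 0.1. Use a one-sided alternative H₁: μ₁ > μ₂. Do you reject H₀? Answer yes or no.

x̄₁=56.500, s₁=11.326, n₁=14
x̄₂=42.375, s₂=7.609, n₂=24
s_p² = [13·11.326² + 23·7.609²]/36 = 83.3090
SE = √(s_p²·(1/14+1/24)) = 3.0695
t = (56.500−42.375)/3.0695 = 4.6017
df = 36
p-value (one-sided, H₁ greater) = 0.00003
At α=0.1: p < α → reject H₀

reject H₀: yes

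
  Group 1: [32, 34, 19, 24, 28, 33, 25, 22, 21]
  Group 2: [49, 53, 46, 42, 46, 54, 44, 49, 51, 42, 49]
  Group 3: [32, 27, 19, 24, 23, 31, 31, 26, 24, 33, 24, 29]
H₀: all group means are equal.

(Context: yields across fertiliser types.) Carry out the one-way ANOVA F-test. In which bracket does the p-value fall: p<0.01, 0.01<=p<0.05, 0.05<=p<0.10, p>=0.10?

p-value bracket: p<0.01

Group means [26.44, 47.73, 26.92], grand mean 33.938
SSB = Σnᵢ(x̄ᵢ−x̄)² = 3188.554; SSW = ΣΣ(x−x̄ᵢ)² = 619.321
MSB = 3188.554/2 = 1594.2771; MSW = 619.321/29 = 21.3559
F = MSB/MSW = 74.6528
df = (2, 29)
p-value (upper-tail) = 0.00000
→ bracket: p<0.01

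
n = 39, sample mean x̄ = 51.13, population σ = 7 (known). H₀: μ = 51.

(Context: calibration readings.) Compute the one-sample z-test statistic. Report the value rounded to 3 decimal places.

test statistic = 0.116

SE = σ/√n = 7/√39 = 1.1209
z = (x̄−μ₀)/SE = (51.13−51)/1.1209 = 0.1160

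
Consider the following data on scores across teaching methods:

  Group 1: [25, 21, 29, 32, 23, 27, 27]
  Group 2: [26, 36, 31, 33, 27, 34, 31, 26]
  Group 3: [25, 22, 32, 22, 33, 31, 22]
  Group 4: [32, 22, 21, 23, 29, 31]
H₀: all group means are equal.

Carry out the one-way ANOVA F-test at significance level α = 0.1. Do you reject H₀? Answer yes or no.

Group means [26.29, 30.50, 26.71, 26.33], grand mean 27.607
SSB = Σnᵢ(x̄ᵢ−x̄)² = 94.488; SSW = ΣΣ(x−x̄ᵢ)² = 458.190
MSB = 94.488/3 = 31.4960; MSW = 458.190/24 = 19.0913
F = MSB/MSW = 1.6498
df = (3, 24)
p-value (upper-tail) = 0.20436
At α=0.1: p ≥ α → fail to reject H₀

reject H₀: no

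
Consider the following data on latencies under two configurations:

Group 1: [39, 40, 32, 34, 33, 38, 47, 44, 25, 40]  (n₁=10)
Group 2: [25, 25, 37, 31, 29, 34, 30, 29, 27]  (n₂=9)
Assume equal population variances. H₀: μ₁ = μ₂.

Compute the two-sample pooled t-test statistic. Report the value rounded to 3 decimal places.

test statistic = 3.049

x̄₁=37.200, s₁=6.374, n₁=10
x̄₂=29.667, s₂=3.969, n₂=9
s_p² = [9·6.374² + 8·3.969²]/17 = 28.9176
SE = √(s_p²·(1/10+1/9)) = 2.4708
t = (37.200−29.667)/2.4708 = 3.0489
df = 17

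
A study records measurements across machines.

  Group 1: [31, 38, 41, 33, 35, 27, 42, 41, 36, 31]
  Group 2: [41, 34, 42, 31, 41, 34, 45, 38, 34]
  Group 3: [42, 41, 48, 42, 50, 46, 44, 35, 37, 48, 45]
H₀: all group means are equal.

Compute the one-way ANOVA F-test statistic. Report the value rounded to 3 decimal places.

Group means [35.50, 37.78, 43.45], grand mean 39.100
SSB = Σnᵢ(x̄ᵢ−x̄)² = 353.917; SSW = ΣΣ(x−x̄ᵢ)² = 624.783
MSB = 353.917/2 = 176.9586; MSW = 624.783/27 = 23.1401
F = MSB/MSW = 7.6473
df = (2, 27)

test statistic = 7.647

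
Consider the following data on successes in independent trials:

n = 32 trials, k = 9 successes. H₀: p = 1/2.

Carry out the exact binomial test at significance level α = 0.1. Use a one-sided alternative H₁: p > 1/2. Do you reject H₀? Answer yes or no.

Exact binomial: n=32, k=9, p₀=1/2=0.5000
P(X≥9) from Σ C(n,i)·p₀^i·(1−p₀)^(n−i)
p-value (one-sided, H₁ greater) = 0.99650
At α=0.1: p ≥ α → fail to reject H₀

reject H₀: no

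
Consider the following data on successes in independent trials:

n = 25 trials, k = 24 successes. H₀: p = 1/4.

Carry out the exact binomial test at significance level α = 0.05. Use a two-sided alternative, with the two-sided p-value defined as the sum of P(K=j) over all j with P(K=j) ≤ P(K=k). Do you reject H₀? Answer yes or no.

Exact binomial: n=25, k=24, p₀=1/4=0.2500
P(X=j) = C(n,j)·p₀^j·(1−p₀)^(n−j); p = Σ P(X=j) over j with P(X=j) ≤ P(X=24)
p-value (two-sided) = 0.00000
At α=0.05: p < α → reject H₀

reject H₀: yes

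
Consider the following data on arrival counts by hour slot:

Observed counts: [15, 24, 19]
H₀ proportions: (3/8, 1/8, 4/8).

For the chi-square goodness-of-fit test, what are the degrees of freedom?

df = k − 1 = 3 − 1 = 2

degrees of freedom = 2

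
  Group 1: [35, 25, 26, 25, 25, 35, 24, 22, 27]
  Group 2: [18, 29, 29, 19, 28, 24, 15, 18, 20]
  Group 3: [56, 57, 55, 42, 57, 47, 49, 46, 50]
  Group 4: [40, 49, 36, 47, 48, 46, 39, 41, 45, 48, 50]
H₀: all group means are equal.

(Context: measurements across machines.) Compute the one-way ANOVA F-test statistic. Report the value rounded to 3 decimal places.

test statistic = 68.323

Group means [27.11, 22.22, 51.00, 44.45], grand mean 36.632
SSB = Σnᵢ(x̄ᵢ−x̄)² = 5215.670; SSW = ΣΣ(x−x̄ᵢ)² = 865.172
MSB = 5215.670/3 = 1738.5568; MSW = 865.172/34 = 25.4462
F = MSB/MSW = 68.3228
df = (3, 34)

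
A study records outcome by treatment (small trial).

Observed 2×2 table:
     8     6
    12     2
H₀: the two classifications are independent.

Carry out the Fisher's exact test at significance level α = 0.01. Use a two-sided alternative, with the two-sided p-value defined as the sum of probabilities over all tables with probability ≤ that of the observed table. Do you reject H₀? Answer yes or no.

Margins: r₁=14, r₂=14, c₁=20, c₂=8, n=28
p_obs = C(14,8)·C(14,12)/C(28,20); sum pmf over tables with pmf ≤ p_obs
p-value (two-sided) = 0.20870
At α=0.01: p ≥ α → fail to reject H₀

reject H₀: no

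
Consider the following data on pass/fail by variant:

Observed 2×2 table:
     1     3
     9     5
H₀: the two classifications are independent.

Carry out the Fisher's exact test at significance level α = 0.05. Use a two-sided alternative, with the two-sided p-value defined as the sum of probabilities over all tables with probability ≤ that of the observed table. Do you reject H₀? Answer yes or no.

reject H₀: no

Margins: r₁=4, r₂=14, c₁=10, c₂=8, n=18
p_obs = C(4,1)·C(14,9)/C(18,10); sum pmf over tables with pmf ≤ p_obs
p-value (two-sided) = 0.27451
At α=0.05: p ≥ α → fail to reject H₀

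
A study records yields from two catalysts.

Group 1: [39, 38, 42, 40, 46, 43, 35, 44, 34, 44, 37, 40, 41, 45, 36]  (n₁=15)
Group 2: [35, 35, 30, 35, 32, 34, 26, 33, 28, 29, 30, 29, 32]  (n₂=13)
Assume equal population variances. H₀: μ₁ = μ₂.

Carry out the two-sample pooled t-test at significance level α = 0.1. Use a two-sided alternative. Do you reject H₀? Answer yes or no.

reject H₀: yes

x̄₁=40.267, s₁=3.751, n₁=15
x̄₂=31.385, s₂=2.959, n₂=13
s_p² = [14·3.751² + 12·2.959²]/26 = 11.6158
SE = √(s_p²·(1/15+1/13)) = 1.2915
t = (40.267−31.385)/1.2915 = 6.8774
df = 26
p-value (two-sided) = 0.00000
At α=0.1: p < α → reject H₀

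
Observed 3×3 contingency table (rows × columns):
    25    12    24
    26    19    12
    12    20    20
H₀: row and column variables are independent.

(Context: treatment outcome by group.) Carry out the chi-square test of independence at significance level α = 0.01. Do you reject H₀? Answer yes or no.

Row totals [61, 57, 52], col totals [63, 51, 56], n=170
χ² = (25−22.61)²/22.61 + (12−18.30)²/18.30 + (24−20.09)²/20.09 + (26−21.12)²/21.12 + (19−17.10)²/17.10 + (12−18.78)²/18.78 + (12−19.27)²/19.27 + (20−15.60)²/15.60 + (20−17.13)²/17.13 = 11.4293
df = 4
p-value (upper-tail) = 0.02214
At α=0.01: p ≥ α → fail to reject H₀

reject H₀: no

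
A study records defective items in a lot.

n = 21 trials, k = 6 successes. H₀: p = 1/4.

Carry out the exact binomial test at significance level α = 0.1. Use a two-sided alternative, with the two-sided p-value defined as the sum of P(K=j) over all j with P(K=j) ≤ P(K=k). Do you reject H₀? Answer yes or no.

reject H₀: no

Exact binomial: n=21, k=6, p₀=1/4=0.2500
P(X=j) = C(n,j)·p₀^j·(1−p₀)^(n−j); p = Σ P(X=j) over j with P(X=j) ≤ P(X=6)
p-value (two-sided) = 0.80083
At α=0.1: p ≥ α → fail to reject H₀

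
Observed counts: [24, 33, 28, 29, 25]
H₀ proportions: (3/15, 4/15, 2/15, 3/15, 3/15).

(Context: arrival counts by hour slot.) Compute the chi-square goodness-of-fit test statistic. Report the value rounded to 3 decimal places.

test statistic = 6.135

n = 139; E_i = n·p_i = [27.80, 37.07, 18.53, 27.80, 27.80]
χ² = (24−27.80)²/27.80 + (33−37.07)²/37.07 + (28−18.53)²/18.53 + (29−27.80)²/27.80 + (25−27.80)²/27.80 = 6.1349
df = 4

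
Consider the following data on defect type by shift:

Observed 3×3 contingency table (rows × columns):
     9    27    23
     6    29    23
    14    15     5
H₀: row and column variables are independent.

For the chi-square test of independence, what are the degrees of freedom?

degrees of freedom = 4

df = (r−1)(c−1) = (3−1)·(3−1) = 4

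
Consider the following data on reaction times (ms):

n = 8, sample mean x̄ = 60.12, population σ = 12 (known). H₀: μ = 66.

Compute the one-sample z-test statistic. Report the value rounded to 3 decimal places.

SE = σ/√n = 12/√8 = 4.2426
z = (x̄−μ₀)/SE = (60.12−66)/4.2426 = -1.3859

test statistic = -1.386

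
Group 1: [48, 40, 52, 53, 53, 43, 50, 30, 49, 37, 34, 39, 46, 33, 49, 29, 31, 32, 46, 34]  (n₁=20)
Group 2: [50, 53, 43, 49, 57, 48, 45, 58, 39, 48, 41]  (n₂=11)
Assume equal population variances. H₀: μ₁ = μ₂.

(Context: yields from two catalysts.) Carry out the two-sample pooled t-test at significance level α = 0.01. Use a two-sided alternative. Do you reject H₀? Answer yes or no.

x̄₁=41.400, s₁=8.419, n₁=20
x̄₂=48.273, s₂=6.117, n₂=11
s_p² = [19·8.419² + 10·6.117²]/29 = 59.3442
SE = √(s_p²·(1/20+1/11)) = 2.8917
t = (41.400−48.273)/2.8917 = -2.3767
df = 29
p-value (two-sided) = 0.02429
At α=0.01: p ≥ α → fail to reject H₀

reject H₀: no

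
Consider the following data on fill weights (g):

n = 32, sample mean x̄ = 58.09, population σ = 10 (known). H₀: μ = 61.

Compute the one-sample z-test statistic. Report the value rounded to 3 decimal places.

SE = σ/√n = 10/√32 = 1.7678
z = (x̄−μ₀)/SE = (58.09−61)/1.7678 = -1.6461

test statistic = -1.646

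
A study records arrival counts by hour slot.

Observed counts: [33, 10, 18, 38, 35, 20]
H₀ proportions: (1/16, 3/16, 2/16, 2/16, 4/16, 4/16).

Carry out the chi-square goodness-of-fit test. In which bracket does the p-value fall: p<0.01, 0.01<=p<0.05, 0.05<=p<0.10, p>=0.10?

p-value bracket: p<0.01

n = 154; E_i = n·p_i = [9.62, 28.88, 19.25, 19.25, 38.50, 38.50]
χ² = (33−9.62)²/9.62 + (10−28.88)²/28.88 + (18−19.25)²/19.25 + (38−19.25)²/19.25 + (35−38.50)²/38.50 + (20−38.50)²/38.50 = 96.6580
df = 5
p-value (upper-tail) = 0.00000
→ bracket: p<0.01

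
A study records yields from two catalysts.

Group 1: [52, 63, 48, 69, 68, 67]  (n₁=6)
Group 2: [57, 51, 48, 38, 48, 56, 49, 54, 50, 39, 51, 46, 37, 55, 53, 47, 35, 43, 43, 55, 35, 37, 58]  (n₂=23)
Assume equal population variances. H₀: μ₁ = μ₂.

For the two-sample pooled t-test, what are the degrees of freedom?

degrees of freedom = 27

df = n₁ + n₂ − 2 = 6 + 23 − 2 = 27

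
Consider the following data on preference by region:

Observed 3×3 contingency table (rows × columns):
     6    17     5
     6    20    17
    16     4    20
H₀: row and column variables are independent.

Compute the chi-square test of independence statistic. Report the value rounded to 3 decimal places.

test statistic = 23.549

Row totals [28, 43, 40], col totals [28, 41, 42], n=111
χ² = (6−7.06)²/7.06 + (17−10.34)²/10.34 + (5−10.59)²/10.59 + (6−10.85)²/10.85 + (20−15.88)²/15.88 + (17−16.27)²/16.27 + (16−10.09)²/10.09 + (4−14.77)²/14.77 + (20−15.14)²/15.14 = 23.5487
df = 4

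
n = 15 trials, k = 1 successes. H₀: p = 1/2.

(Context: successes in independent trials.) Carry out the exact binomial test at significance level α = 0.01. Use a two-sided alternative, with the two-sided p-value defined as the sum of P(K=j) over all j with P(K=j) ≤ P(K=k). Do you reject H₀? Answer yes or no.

Exact binomial: n=15, k=1, p₀=1/2=0.5000
P(X=j) = C(n,j)·p₀^j·(1−p₀)^(n−j); p = Σ P(X=j) over j with P(X=j) ≤ P(X=1)
p-value (two-sided) = 0.00098
At α=0.01: p < α → reject H₀

reject H₀: yes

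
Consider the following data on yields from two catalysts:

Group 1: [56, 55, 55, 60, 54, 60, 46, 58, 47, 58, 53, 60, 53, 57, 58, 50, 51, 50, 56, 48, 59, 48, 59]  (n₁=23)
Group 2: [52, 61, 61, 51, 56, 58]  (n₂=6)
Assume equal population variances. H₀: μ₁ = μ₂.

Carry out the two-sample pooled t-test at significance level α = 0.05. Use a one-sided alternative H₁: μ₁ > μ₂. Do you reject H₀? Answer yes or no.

x̄₁=54.391, s₁=4.520, n₁=23
x̄₂=56.500, s₂=4.324, n₂=6
s_p² = [22·4.520² + 5·4.324²]/27 = 20.1103
SE = √(s_p²·(1/23+1/6)) = 2.0557
t = (54.391−56.500)/2.0557 = -1.0258
df = 27
p-value (one-sided, H₁ greater) = 0.84295
At α=0.05: p ≥ α → fail to reject H₀

reject H₀: no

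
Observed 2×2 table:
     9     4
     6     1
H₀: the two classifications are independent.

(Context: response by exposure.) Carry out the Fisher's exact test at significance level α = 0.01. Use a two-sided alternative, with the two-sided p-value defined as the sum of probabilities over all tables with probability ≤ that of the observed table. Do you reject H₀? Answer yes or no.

reject H₀: no

Margins: r₁=13, r₂=7, c₁=15, c₂=5, n=20
p_obs = C(13,9)·C(7,6)/C(20,15); sum pmf over tables with pmf ≤ p_obs
p-value (two-sided) = 0.61262
At α=0.01: p ≥ α → fail to reject H₀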